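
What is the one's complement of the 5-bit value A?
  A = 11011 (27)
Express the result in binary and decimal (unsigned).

Flip each bit (0->1, 1->0):
  11011
  00100

Answer: 00100 (4)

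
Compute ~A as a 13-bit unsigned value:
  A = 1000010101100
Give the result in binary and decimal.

Flip each bit (0->1, 1->0):
  1000010101100
  0111101010011

Answer: 0111101010011 (3923)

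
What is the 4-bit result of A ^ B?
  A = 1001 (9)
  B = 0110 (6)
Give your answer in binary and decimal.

Apply ^ to each column (1 where bits differ):
  1001
^ 0110
------
  1111

Answer: 1111 (15)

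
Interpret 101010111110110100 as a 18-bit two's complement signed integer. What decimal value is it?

MSB is 1, so the value is negative. Find the magnitude:
1. Invert bits:  010101000001001011
2. Add 1:        010101000001001100  = 86092
3. Apply sign:   -86092

Answer: -86092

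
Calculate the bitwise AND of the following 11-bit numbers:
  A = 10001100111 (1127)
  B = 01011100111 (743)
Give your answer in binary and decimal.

Apply & to each column (1 only where both bits are 1):
  10001100111
& 01011100111
-------------
  00001100111

Answer: 00001100111 (103)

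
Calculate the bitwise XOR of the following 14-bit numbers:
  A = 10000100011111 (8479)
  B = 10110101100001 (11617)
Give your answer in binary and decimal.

Apply ^ to each column (1 where bits differ):
  10000100011111
^ 10110101100001
----------------
  00110001111110

Answer: 00110001111110 (3198)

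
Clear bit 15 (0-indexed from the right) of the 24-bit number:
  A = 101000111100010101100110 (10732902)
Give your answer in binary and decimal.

Mask = ~(1 << 15) = 111111110111111111111111
Bit 15 of A is 1, so AND-ing with the mask clears it to 0.
  101000111100010101100110
& 111111110111111111111111
--------------------------
  101000110100010101100110

Answer: 101000110100010101100110 (10700134)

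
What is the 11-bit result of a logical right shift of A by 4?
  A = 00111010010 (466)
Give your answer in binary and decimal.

Logical shift right by 4: drop the bottom 4 bit(s), prepend 4 zero(s) on the left.
  00111010010  ->  keep [0011101], discard [0010], prepend 0000
= 00000011101

Answer: 00000011101 (29)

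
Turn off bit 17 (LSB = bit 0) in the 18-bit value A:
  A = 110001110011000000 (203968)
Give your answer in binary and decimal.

Mask = ~(1 << 17) = 011111111111111111
Bit 17 of A is 1, so AND-ing with the mask clears it to 0.
  110001110011000000
& 011111111111111111
--------------------
  010001110011000000

Answer: 010001110011000000 (72896)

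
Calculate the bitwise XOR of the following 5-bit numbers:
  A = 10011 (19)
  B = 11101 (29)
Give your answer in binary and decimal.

Apply ^ to each column (1 where bits differ):
  10011
^ 11101
-------
  01110

Answer: 01110 (14)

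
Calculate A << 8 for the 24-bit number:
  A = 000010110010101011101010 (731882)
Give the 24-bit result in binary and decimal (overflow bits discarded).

Shift left by 8: drop the top 8 bit(s), append 8 zero(s) on the right.
  000010110010101011101010  ->  discard [00001011], keep [0010101011101010], append 00000000
= 001010101110101000000000

Answer: 001010101110101000000000 (2812416)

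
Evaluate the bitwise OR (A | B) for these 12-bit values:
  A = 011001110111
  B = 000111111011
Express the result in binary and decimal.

Apply | to each column (1 where either bit is 1):
  011001110111
| 000111111011
--------------
  011111111111

Answer: 011111111111 (2047)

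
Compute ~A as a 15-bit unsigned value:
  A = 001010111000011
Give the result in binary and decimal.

Flip each bit (0->1, 1->0):
  001010111000011
  110101000111100

Answer: 110101000111100 (27196)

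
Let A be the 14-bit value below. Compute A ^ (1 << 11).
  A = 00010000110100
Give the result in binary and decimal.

Mask = 1 << 11 = 00100000000000
Bit 11 of A is 0; XOR with the mask flips it to 1.
  00010000110100
^ 00100000000000
----------------
  00110000110100

Answer: 00110000110100 (3124)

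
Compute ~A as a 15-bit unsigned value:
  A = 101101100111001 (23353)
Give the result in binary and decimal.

Flip each bit (0->1, 1->0):
  101101100111001
  010010011000110

Answer: 010010011000110 (9414)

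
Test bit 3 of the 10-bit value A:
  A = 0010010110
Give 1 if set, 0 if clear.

Bit 3 is the 4th from the right.
  0010010110
        ^
That bit is 0.

Answer: 0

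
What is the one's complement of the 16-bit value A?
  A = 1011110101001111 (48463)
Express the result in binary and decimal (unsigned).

Flip each bit (0->1, 1->0):
  1011110101001111
  0100001010110000

Answer: 0100001010110000 (17072)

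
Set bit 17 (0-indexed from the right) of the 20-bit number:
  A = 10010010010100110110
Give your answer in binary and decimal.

Mask = 1 << 17 = 00100000000000000000
Bit 17 of A is 0, so OR-ing with the mask flips it to 1.
  10010010010100110110
| 00100000000000000000
----------------------
  10110010010100110110

Answer: 10110010010100110110 (730422)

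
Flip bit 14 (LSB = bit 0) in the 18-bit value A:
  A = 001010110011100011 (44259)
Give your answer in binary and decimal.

Mask = 1 << 14 = 000100000000000000
Bit 14 of A is 0; XOR with the mask flips it to 1.
  001010110011100011
^ 000100000000000000
--------------------
  001110110011100011

Answer: 001110110011100011 (60643)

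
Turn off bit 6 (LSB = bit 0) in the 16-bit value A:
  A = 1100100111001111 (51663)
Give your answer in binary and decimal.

Mask = ~(1 << 6) = 1111111110111111
Bit 6 of A is 1, so AND-ing with the mask clears it to 0.
  1100100111001111
& 1111111110111111
------------------
  1100100110001111

Answer: 1100100110001111 (51599)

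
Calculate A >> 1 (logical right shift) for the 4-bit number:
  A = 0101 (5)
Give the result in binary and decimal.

Logical shift right by 1: drop the bottom 1 bit(s), prepend 1 zero(s) on the left.
  0101  ->  keep [010], discard [1], prepend 0
= 0010

Answer: 0010 (2)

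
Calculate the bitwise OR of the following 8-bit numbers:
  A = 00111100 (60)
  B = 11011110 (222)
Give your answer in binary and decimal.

Apply | to each column (1 where either bit is 1):
  00111100
| 11011110
----------
  11111110

Answer: 11111110 (254)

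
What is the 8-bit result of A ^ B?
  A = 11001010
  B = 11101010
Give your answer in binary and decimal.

Apply ^ to each column (1 where bits differ):
  11001010
^ 11101010
----------
  00100000

Answer: 00100000 (32)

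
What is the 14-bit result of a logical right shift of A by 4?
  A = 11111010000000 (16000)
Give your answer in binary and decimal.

Logical shift right by 4: drop the bottom 4 bit(s), prepend 4 zero(s) on the left.
  11111010000000  ->  keep [1111101000], discard [0000], prepend 0000
= 00001111101000

Answer: 00001111101000 (1000)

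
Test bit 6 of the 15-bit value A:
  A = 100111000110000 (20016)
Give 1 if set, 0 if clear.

Bit 6 is the 7th from the right.
  100111000110000
          ^
That bit is 0.

Answer: 0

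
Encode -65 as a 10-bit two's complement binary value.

1. Binary of +65:  0001000001
2. Invert bits:     1110111110
3. Add 1:           1110111111

Answer: 1110111111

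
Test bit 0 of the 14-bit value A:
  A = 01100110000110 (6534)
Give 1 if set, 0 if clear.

Bit 0 is the 1st from the right.
  01100110000110
               ^
That bit is 0.

Answer: 0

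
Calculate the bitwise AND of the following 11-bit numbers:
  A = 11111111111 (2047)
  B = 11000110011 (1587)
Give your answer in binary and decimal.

Apply & to each column (1 only where both bits are 1):
  11111111111
& 11000110011
-------------
  11000110011

Answer: 11000110011 (1587)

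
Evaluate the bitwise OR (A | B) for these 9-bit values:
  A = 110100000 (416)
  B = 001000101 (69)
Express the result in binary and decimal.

Apply | to each column (1 where either bit is 1):
  110100000
| 001000101
-----------
  111100101

Answer: 111100101 (485)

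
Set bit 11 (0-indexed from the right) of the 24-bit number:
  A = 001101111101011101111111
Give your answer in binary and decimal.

Mask = 1 << 11 = 000000000000100000000000
Bit 11 of A is 0, so OR-ing with the mask flips it to 1.
  001101111101011101111111
| 000000000000100000000000
--------------------------
  001101111101111101111111

Answer: 001101111101111101111111 (3661695)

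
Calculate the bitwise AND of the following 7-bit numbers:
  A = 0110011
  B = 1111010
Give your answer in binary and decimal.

Apply & to each column (1 only where both bits are 1):
  0110011
& 1111010
---------
  0110010

Answer: 0110010 (50)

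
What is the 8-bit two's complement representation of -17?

1. Binary of +17:  00010001
2. Invert bits:     11101110
3. Add 1:           11101111

Answer: 11101111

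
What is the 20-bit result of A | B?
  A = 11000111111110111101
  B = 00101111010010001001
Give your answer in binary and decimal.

Apply | to each column (1 where either bit is 1):
  11000111111110111101
| 00101111010010001001
----------------------
  11101111111110111101

Answer: 11101111111110111101 (982973)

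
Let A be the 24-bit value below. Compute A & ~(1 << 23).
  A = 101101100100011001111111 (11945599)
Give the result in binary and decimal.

Mask = ~(1 << 23) = 011111111111111111111111
Bit 23 of A is 1, so AND-ing with the mask clears it to 0.
  101101100100011001111111
& 011111111111111111111111
--------------------------
  001101100100011001111111

Answer: 001101100100011001111111 (3556991)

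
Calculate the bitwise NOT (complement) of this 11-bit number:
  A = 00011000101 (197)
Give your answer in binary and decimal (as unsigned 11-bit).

Flip each bit (0->1, 1->0):
  00011000101
  11100111010

Answer: 11100111010 (1850)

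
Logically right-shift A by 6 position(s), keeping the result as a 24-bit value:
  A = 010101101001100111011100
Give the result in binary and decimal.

Logical shift right by 6: drop the bottom 6 bit(s), prepend 6 zero(s) on the left.
  010101101001100111011100  ->  keep [010101101001100111], discard [011100], prepend 000000
= 000000010101101001100111

Answer: 000000010101101001100111 (88679)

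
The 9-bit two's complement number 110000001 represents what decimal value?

MSB is 1, so the value is negative. Find the magnitude:
1. Invert bits:  001111110
2. Add 1:        001111111  = 127
3. Apply sign:   -127

Answer: -127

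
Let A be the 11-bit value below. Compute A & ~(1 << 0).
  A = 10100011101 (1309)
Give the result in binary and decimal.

Mask = ~(1 << 0) = 11111111110
Bit 0 of A is 1, so AND-ing with the mask clears it to 0.
  10100011101
& 11111111110
-------------
  10100011100

Answer: 10100011100 (1308)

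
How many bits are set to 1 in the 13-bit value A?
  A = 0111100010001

0111100010001
1-bits at positions (from bit 0 = LSB): 0, 4, 8, 9, 10, 11
Count = 6

Answer: 6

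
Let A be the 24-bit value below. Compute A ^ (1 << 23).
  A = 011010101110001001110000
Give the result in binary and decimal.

Mask = 1 << 23 = 100000000000000000000000
Bit 23 of A is 0; XOR with the mask flips it to 1.
  011010101110001001110000
^ 100000000000000000000000
--------------------------
  111010101110001001110000

Answer: 111010101110001001110000 (15393392)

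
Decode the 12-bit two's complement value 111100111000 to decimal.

MSB is 1, so the value is negative. Find the magnitude:
1. Invert bits:  000011000111
2. Add 1:        000011001000  = 200
3. Apply sign:   -200

Answer: -200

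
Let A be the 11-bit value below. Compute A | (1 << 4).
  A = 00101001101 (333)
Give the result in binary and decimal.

Mask = 1 << 4 = 00000010000
Bit 4 of A is 0, so OR-ing with the mask flips it to 1.
  00101001101
| 00000010000
-------------
  00101011101

Answer: 00101011101 (349)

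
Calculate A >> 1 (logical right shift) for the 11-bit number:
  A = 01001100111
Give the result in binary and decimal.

Logical shift right by 1: drop the bottom 1 bit(s), prepend 1 zero(s) on the left.
  01001100111  ->  keep [0100110011], discard [1], prepend 0
= 00100110011

Answer: 00100110011 (307)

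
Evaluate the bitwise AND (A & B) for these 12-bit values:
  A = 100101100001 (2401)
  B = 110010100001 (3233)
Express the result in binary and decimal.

Apply & to each column (1 only where both bits are 1):
  100101100001
& 110010100001
--------------
  100000100001

Answer: 100000100001 (2081)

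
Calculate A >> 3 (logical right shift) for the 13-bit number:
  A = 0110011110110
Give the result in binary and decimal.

Logical shift right by 3: drop the bottom 3 bit(s), prepend 3 zero(s) on the left.
  0110011110110  ->  keep [0110011110], discard [110], prepend 000
= 0000110011110

Answer: 0000110011110 (414)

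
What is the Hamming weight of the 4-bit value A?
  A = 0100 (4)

0100
1-bits at positions (from bit 0 = LSB): 2
Count = 1

Answer: 1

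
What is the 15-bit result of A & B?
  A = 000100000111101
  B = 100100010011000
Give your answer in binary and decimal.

Apply & to each column (1 only where both bits are 1):
  000100000111101
& 100100010011000
-----------------
  000100000011000

Answer: 000100000011000 (2072)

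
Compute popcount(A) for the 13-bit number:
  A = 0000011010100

0000011010100
1-bits at positions (from bit 0 = LSB): 2, 4, 6, 7
Count = 4

Answer: 4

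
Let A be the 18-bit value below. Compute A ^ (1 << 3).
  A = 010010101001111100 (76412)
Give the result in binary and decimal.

Mask = 1 << 3 = 000000000000001000
Bit 3 of A is 1; XOR with the mask flips it to 0.
  010010101001111100
^ 000000000000001000
--------------------
  010010101001110100

Answer: 010010101001110100 (76404)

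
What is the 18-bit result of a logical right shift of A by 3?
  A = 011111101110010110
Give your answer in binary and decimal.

Logical shift right by 3: drop the bottom 3 bit(s), prepend 3 zero(s) on the left.
  011111101110010110  ->  keep [011111101110010], discard [110], prepend 000
= 000011111101110010

Answer: 000011111101110010 (16242)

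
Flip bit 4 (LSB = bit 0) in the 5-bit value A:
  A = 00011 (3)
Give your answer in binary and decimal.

Mask = 1 << 4 = 10000
Bit 4 of A is 0; XOR with the mask flips it to 1.
  00011
^ 10000
-------
  10011

Answer: 10011 (19)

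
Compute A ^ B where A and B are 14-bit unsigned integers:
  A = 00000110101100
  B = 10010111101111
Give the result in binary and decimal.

Apply ^ to each column (1 where bits differ):
  00000110101100
^ 10010111101111
----------------
  10010001000011

Answer: 10010001000011 (9283)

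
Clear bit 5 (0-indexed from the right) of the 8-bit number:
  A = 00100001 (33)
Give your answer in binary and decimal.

Mask = ~(1 << 5) = 11011111
Bit 5 of A is 1, so AND-ing with the mask clears it to 0.
  00100001
& 11011111
----------
  00000001

Answer: 00000001 (1)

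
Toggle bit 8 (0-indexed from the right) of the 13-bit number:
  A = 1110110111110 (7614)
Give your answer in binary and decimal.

Mask = 1 << 8 = 0000100000000
Bit 8 of A is 1; XOR with the mask flips it to 0.
  1110110111110
^ 0000100000000
---------------
  1110010111110

Answer: 1110010111110 (7358)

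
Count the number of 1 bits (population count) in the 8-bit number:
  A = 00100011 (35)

00100011
1-bits at positions (from bit 0 = LSB): 0, 1, 5
Count = 3

Answer: 3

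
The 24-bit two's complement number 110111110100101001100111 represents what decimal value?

MSB is 1, so the value is negative. Find the magnitude:
1. Invert bits:  001000001011010110011000
2. Add 1:        001000001011010110011001  = 2143641
3. Apply sign:   -2143641

Answer: -2143641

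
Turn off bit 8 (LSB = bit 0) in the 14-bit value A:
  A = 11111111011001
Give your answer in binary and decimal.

Mask = ~(1 << 8) = 11111011111111
Bit 8 of A is 1, so AND-ing with the mask clears it to 0.
  11111111011001
& 11111011111111
----------------
  11111011011001

Answer: 11111011011001 (16089)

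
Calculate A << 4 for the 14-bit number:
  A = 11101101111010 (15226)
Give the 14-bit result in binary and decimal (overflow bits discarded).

Shift left by 4: drop the top 4 bit(s), append 4 zero(s) on the right.
  11101101111010  ->  discard [1110], keep [1101111010], append 0000
= 11011110100000

Answer: 11011110100000 (14240)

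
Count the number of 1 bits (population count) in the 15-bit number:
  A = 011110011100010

011110011100010
1-bits at positions (from bit 0 = LSB): 1, 5, 6, 7, 10, 11, 12, 13
Count = 8

Answer: 8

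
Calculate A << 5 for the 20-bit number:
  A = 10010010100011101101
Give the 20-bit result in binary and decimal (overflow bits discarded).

Shift left by 5: drop the top 5 bit(s), append 5 zero(s) on the right.
  10010010100011101101  ->  discard [10010], keep [010100011101101], append 00000
= 01010001110110100000

Answer: 01010001110110100000 (335264)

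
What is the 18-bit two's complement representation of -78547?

1. Binary of +78547:  010011001011010011
2. Invert bits:     101100110100101100
3. Add 1:           101100110100101101

Answer: 101100110100101101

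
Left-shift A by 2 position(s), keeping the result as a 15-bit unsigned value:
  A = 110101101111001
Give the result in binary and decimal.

Shift left by 2: drop the top 2 bit(s), append 2 zero(s) on the right.
  110101101111001  ->  discard [11], keep [0101101111001], append 00
= 010110111100100

Answer: 010110111100100 (11748)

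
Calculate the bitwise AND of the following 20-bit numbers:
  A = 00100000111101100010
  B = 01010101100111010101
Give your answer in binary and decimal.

Apply & to each column (1 only where both bits are 1):
  00100000111101100010
& 01010101100111010101
----------------------
  00000000100101000000

Answer: 00000000100101000000 (2368)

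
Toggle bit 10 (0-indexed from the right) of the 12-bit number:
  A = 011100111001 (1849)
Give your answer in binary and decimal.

Mask = 1 << 10 = 010000000000
Bit 10 of A is 1; XOR with the mask flips it to 0.
  011100111001
^ 010000000000
--------------
  001100111001

Answer: 001100111001 (825)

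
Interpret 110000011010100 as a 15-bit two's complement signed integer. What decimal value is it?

MSB is 1, so the value is negative. Find the magnitude:
1. Invert bits:  001111100101011
2. Add 1:        001111100101100  = 7980
3. Apply sign:   -7980

Answer: -7980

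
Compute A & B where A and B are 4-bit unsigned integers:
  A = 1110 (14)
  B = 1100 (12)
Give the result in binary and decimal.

Apply & to each column (1 only where both bits are 1):
  1110
& 1100
------
  1100

Answer: 1100 (12)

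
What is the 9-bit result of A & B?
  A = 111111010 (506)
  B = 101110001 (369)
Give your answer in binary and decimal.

Apply & to each column (1 only where both bits are 1):
  111111010
& 101110001
-----------
  101110000

Answer: 101110000 (368)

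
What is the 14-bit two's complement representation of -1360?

1. Binary of +1360:  00010101010000
2. Invert bits:     11101010101111
3. Add 1:           11101010110000

Answer: 11101010110000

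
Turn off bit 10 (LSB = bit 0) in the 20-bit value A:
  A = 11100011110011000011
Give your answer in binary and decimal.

Mask = ~(1 << 10) = 11111111101111111111
Bit 10 of A is 1, so AND-ing with the mask clears it to 0.
  11100011110011000011
& 11111111101111111111
----------------------
  11100011100011000011

Answer: 11100011100011000011 (932035)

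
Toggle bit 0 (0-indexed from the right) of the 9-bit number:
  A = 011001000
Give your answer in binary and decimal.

Mask = 1 << 0 = 000000001
Bit 0 of A is 0; XOR with the mask flips it to 1.
  011001000
^ 000000001
-----------
  011001001

Answer: 011001001 (201)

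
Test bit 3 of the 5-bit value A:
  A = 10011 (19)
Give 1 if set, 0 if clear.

Bit 3 is the 4th from the right.
  10011
   ^
That bit is 0.

Answer: 0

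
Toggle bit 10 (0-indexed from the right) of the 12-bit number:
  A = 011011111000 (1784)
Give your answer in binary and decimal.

Mask = 1 << 10 = 010000000000
Bit 10 of A is 1; XOR with the mask flips it to 0.
  011011111000
^ 010000000000
--------------
  001011111000

Answer: 001011111000 (760)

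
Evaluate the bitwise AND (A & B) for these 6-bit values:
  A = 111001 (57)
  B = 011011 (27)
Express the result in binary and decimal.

Apply & to each column (1 only where both bits are 1):
  111001
& 011011
--------
  011001

Answer: 011001 (25)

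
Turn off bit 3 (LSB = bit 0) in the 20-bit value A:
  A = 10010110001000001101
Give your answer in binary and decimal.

Mask = ~(1 << 3) = 11111111111111110111
Bit 3 of A is 1, so AND-ing with the mask clears it to 0.
  10010110001000001101
& 11111111111111110111
----------------------
  10010110001000000101

Answer: 10010110001000000101 (614917)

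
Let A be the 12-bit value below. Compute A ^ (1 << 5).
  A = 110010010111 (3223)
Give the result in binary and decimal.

Mask = 1 << 5 = 000000100000
Bit 5 of A is 0; XOR with the mask flips it to 1.
  110010010111
^ 000000100000
--------------
  110010110111

Answer: 110010110111 (3255)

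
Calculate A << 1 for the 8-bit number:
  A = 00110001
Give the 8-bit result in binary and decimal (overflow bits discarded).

Shift left by 1: drop the top 1 bit(s), append 1 zero(s) on the right.
  00110001  ->  discard [0], keep [0110001], append 0
= 01100010

Answer: 01100010 (98)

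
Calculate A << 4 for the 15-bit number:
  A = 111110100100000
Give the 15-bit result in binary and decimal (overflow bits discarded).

Shift left by 4: drop the top 4 bit(s), append 4 zero(s) on the right.
  111110100100000  ->  discard [1111], keep [10100100000], append 0000
= 101001000000000

Answer: 101001000000000 (20992)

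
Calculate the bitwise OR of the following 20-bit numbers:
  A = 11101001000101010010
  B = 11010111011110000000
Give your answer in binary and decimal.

Apply | to each column (1 where either bit is 1):
  11101001000101010010
| 11010111011110000000
----------------------
  11111111011111010010

Answer: 11111111011111010010 (1046482)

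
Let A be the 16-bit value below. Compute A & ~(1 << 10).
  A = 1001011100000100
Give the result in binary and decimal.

Mask = ~(1 << 10) = 1111101111111111
Bit 10 of A is 1, so AND-ing with the mask clears it to 0.
  1001011100000100
& 1111101111111111
------------------
  1001001100000100

Answer: 1001001100000100 (37636)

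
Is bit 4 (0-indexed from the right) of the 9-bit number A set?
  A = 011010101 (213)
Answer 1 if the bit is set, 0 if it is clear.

Bit 4 is the 5th from the right.
  011010101
      ^
That bit is 1.

Answer: 1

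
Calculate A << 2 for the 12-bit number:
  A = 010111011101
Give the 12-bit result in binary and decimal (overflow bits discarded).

Shift left by 2: drop the top 2 bit(s), append 2 zero(s) on the right.
  010111011101  ->  discard [01], keep [0111011101], append 00
= 011101110100

Answer: 011101110100 (1908)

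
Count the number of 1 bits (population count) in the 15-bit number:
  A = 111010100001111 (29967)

111010100001111
1-bits at positions (from bit 0 = LSB): 0, 1, 2, 3, 8, 10, 12, 13, 14
Count = 9

Answer: 9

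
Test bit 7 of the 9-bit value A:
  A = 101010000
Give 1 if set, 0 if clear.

Bit 7 is the 8th from the right.
  101010000
   ^
That bit is 0.

Answer: 0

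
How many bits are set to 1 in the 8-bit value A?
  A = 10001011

10001011
1-bits at positions (from bit 0 = LSB): 0, 1, 3, 7
Count = 4

Answer: 4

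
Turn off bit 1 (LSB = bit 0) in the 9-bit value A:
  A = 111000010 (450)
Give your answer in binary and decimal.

Mask = ~(1 << 1) = 111111101
Bit 1 of A is 1, so AND-ing with the mask clears it to 0.
  111000010
& 111111101
-----------
  111000000

Answer: 111000000 (448)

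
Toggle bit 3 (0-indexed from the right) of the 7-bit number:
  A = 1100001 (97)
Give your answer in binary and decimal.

Mask = 1 << 3 = 0001000
Bit 3 of A is 0; XOR with the mask flips it to 1.
  1100001
^ 0001000
---------
  1101001

Answer: 1101001 (105)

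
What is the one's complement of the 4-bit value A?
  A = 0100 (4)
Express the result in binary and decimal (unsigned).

Flip each bit (0->1, 1->0):
  0100
  1011

Answer: 1011 (11)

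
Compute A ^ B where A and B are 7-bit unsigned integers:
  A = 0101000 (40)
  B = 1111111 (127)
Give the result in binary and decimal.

Apply ^ to each column (1 where bits differ):
  0101000
^ 1111111
---------
  1010111

Answer: 1010111 (87)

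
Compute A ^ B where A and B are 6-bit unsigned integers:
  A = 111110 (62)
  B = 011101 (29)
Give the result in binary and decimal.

Apply ^ to each column (1 where bits differ):
  111110
^ 011101
--------
  100011

Answer: 100011 (35)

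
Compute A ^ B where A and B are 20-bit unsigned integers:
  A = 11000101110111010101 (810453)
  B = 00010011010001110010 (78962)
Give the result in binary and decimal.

Apply ^ to each column (1 where bits differ):
  11000101110111010101
^ 00010011010001110010
----------------------
  11010110100110100111

Answer: 11010110100110100111 (879015)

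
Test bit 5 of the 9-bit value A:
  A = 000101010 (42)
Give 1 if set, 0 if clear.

Bit 5 is the 6th from the right.
  000101010
     ^
That bit is 1.

Answer: 1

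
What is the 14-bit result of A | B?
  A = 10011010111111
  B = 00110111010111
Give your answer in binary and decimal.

Apply | to each column (1 where either bit is 1):
  10011010111111
| 00110111010111
----------------
  10111111111111

Answer: 10111111111111 (12287)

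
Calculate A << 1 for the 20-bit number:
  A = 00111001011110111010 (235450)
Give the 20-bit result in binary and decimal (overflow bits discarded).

Shift left by 1: drop the top 1 bit(s), append 1 zero(s) on the right.
  00111001011110111010  ->  discard [0], keep [0111001011110111010], append 0
= 01110010111101110100

Answer: 01110010111101110100 (470900)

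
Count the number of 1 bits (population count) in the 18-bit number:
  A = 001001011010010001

001001011010010001
1-bits at positions (from bit 0 = LSB): 0, 4, 7, 9, 10, 12, 15
Count = 7

Answer: 7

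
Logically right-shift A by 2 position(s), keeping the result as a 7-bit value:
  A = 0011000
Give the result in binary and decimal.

Logical shift right by 2: drop the bottom 2 bit(s), prepend 2 zero(s) on the left.
  0011000  ->  keep [00110], discard [00], prepend 00
= 0000110

Answer: 0000110 (6)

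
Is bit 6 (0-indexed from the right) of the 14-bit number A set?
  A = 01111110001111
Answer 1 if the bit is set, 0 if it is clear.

Bit 6 is the 7th from the right.
  01111110001111
         ^
That bit is 0.

Answer: 0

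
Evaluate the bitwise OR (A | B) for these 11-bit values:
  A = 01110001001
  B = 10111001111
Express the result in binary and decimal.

Apply | to each column (1 where either bit is 1):
  01110001001
| 10111001111
-------------
  11111001111

Answer: 11111001111 (1999)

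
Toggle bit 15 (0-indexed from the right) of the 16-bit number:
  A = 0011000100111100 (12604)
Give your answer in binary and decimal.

Mask = 1 << 15 = 1000000000000000
Bit 15 of A is 0; XOR with the mask flips it to 1.
  0011000100111100
^ 1000000000000000
------------------
  1011000100111100

Answer: 1011000100111100 (45372)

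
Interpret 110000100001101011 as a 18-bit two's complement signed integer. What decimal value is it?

MSB is 1, so the value is negative. Find the magnitude:
1. Invert bits:  001111011110010100
2. Add 1:        001111011110010101  = 63381
3. Apply sign:   -63381

Answer: -63381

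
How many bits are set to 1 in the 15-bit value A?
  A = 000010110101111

000010110101111
1-bits at positions (from bit 0 = LSB): 0, 1, 2, 3, 5, 7, 8, 10
Count = 8

Answer: 8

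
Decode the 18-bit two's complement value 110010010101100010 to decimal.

MSB is 1, so the value is negative. Find the magnitude:
1. Invert bits:  001101101010011101
2. Add 1:        001101101010011110  = 55966
3. Apply sign:   -55966

Answer: -55966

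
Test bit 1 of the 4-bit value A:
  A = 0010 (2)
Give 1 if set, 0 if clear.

Bit 1 is the 2nd from the right.
  0010
    ^
That bit is 1.

Answer: 1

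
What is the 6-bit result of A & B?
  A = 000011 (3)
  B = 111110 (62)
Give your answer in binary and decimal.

Apply & to each column (1 only where both bits are 1):
  000011
& 111110
--------
  000010

Answer: 000010 (2)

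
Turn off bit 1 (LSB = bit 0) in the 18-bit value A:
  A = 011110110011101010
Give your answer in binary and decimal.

Mask = ~(1 << 1) = 111111111111111101
Bit 1 of A is 1, so AND-ing with the mask clears it to 0.
  011110110011101010
& 111111111111111101
--------------------
  011110110011101000

Answer: 011110110011101000 (126184)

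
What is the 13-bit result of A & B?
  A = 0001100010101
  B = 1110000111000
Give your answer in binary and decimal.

Apply & to each column (1 only where both bits are 1):
  0001100010101
& 1110000111000
---------------
  0000000010000

Answer: 0000000010000 (16)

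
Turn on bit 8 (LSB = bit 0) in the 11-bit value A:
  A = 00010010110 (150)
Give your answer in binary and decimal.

Mask = 1 << 8 = 00100000000
Bit 8 of A is 0, so OR-ing with the mask flips it to 1.
  00010010110
| 00100000000
-------------
  00110010110

Answer: 00110010110 (406)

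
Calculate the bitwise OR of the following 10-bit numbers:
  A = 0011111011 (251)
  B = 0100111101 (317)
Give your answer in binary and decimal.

Apply | to each column (1 where either bit is 1):
  0011111011
| 0100111101
------------
  0111111111

Answer: 0111111111 (511)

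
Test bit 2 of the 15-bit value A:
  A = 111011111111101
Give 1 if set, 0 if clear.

Bit 2 is the 3rd from the right.
  111011111111101
              ^
That bit is 1.

Answer: 1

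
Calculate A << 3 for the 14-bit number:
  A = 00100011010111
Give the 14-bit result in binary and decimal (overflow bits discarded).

Shift left by 3: drop the top 3 bit(s), append 3 zero(s) on the right.
  00100011010111  ->  discard [001], keep [00011010111], append 000
= 00011010111000

Answer: 00011010111000 (1720)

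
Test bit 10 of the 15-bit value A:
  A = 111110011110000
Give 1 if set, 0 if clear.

Bit 10 is the 11th from the right.
  111110011110000
      ^
That bit is 1.

Answer: 1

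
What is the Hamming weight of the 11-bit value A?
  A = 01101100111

01101100111
1-bits at positions (from bit 0 = LSB): 0, 1, 2, 5, 6, 8, 9
Count = 7

Answer: 7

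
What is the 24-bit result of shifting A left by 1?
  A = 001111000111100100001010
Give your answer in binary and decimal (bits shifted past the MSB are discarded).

Shift left by 1: drop the top 1 bit(s), append 1 zero(s) on the right.
  001111000111100100001010  ->  discard [0], keep [01111000111100100001010], append 0
= 011110001111001000010100

Answer: 011110001111001000010100 (7926292)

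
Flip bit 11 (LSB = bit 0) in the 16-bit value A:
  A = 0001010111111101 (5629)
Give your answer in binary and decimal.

Mask = 1 << 11 = 0000100000000000
Bit 11 of A is 0; XOR with the mask flips it to 1.
  0001010111111101
^ 0000100000000000
------------------
  0001110111111101

Answer: 0001110111111101 (7677)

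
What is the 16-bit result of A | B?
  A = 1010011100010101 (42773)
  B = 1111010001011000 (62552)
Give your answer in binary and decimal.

Apply | to each column (1 where either bit is 1):
  1010011100010101
| 1111010001011000
------------------
  1111011101011101

Answer: 1111011101011101 (63325)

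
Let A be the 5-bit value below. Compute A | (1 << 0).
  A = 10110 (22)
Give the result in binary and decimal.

Mask = 1 << 0 = 00001
Bit 0 of A is 0, so OR-ing with the mask flips it to 1.
  10110
| 00001
-------
  10111

Answer: 10111 (23)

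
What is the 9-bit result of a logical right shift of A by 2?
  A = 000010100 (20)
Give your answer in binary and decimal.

Logical shift right by 2: drop the bottom 2 bit(s), prepend 2 zero(s) on the left.
  000010100  ->  keep [0000101], discard [00], prepend 00
= 000000101

Answer: 000000101 (5)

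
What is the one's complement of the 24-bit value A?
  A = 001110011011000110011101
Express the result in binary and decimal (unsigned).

Flip each bit (0->1, 1->0):
  001110011011000110011101
  110001100100111001100010

Answer: 110001100100111001100010 (12996194)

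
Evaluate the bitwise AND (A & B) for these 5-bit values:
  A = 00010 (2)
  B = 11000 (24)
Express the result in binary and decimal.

Apply & to each column (1 only where both bits are 1):
  00010
& 11000
-------
  00000

Answer: 00000 (0)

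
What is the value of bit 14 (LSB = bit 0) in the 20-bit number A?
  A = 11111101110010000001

Bit 14 is the 15th from the right.
  11111101110010000001
       ^
That bit is 1.

Answer: 1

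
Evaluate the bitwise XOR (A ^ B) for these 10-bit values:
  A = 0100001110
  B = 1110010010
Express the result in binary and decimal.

Apply ^ to each column (1 where bits differ):
  0100001110
^ 1110010010
------------
  1010011100

Answer: 1010011100 (668)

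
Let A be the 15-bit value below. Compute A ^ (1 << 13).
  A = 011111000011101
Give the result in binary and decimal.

Mask = 1 << 13 = 010000000000000
Bit 13 of A is 1; XOR with the mask flips it to 0.
  011111000011101
^ 010000000000000
-----------------
  001111000011101

Answer: 001111000011101 (7709)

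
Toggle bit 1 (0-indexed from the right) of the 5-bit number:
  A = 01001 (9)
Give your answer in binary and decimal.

Mask = 1 << 1 = 00010
Bit 1 of A is 0; XOR with the mask flips it to 1.
  01001
^ 00010
-------
  01011

Answer: 01011 (11)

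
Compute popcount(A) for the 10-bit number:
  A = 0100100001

0100100001
1-bits at positions (from bit 0 = LSB): 0, 5, 8
Count = 3

Answer: 3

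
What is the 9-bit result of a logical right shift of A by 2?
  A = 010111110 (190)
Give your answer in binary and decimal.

Logical shift right by 2: drop the bottom 2 bit(s), prepend 2 zero(s) on the left.
  010111110  ->  keep [0101111], discard [10], prepend 00
= 000101111

Answer: 000101111 (47)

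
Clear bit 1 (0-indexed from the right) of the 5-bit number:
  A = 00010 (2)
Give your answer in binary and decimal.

Mask = ~(1 << 1) = 11101
Bit 1 of A is 1, so AND-ing with the mask clears it to 0.
  00010
& 11101
-------
  00000

Answer: 00000 (0)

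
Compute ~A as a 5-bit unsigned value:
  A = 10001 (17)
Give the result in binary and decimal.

Flip each bit (0->1, 1->0):
  10001
  01110

Answer: 01110 (14)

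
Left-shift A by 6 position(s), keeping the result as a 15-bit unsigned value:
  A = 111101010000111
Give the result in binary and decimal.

Shift left by 6: drop the top 6 bit(s), append 6 zero(s) on the right.
  111101010000111  ->  discard [111101], keep [010000111], append 000000
= 010000111000000

Answer: 010000111000000 (8640)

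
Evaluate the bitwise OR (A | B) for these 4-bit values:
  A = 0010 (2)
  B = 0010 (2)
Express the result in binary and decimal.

Apply | to each column (1 where either bit is 1):
  0010
| 0010
------
  0010

Answer: 0010 (2)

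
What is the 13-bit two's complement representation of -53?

1. Binary of +53:  0000000110101
2. Invert bits:     1111111001010
3. Add 1:           1111111001011

Answer: 1111111001011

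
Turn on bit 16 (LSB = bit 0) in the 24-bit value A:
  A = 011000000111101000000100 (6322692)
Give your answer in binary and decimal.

Mask = 1 << 16 = 000000010000000000000000
Bit 16 of A is 0, so OR-ing with the mask flips it to 1.
  011000000111101000000100
| 000000010000000000000000
--------------------------
  011000010111101000000100

Answer: 011000010111101000000100 (6388228)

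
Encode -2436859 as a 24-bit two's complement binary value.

1. Binary of +2436859:  001001010010111011111011
2. Invert bits:     110110101101000100000100
3. Add 1:           110110101101000100000101

Answer: 110110101101000100000101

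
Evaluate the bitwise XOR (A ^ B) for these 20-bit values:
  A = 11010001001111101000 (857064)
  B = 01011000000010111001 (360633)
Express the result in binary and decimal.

Apply ^ to each column (1 where bits differ):
  11010001001111101000
^ 01011000000010111001
----------------------
  10001001001101010001

Answer: 10001001001101010001 (562001)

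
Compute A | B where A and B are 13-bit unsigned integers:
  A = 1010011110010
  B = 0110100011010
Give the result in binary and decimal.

Apply | to each column (1 where either bit is 1):
  1010011110010
| 0110100011010
---------------
  1110111111010

Answer: 1110111111010 (7674)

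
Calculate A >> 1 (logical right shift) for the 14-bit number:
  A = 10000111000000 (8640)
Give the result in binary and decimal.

Logical shift right by 1: drop the bottom 1 bit(s), prepend 1 zero(s) on the left.
  10000111000000  ->  keep [1000011100000], discard [0], prepend 0
= 01000011100000

Answer: 01000011100000 (4320)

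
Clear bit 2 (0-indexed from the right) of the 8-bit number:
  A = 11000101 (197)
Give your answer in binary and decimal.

Mask = ~(1 << 2) = 11111011
Bit 2 of A is 1, so AND-ing with the mask clears it to 0.
  11000101
& 11111011
----------
  11000001

Answer: 11000001 (193)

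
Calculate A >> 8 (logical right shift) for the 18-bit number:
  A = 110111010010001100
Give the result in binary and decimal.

Logical shift right by 8: drop the bottom 8 bit(s), prepend 8 zero(s) on the left.
  110111010010001100  ->  keep [1101110100], discard [10001100], prepend 00000000
= 000000001101110100

Answer: 000000001101110100 (884)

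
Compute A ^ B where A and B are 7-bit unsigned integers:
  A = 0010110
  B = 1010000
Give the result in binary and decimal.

Apply ^ to each column (1 where bits differ):
  0010110
^ 1010000
---------
  1000110

Answer: 1000110 (70)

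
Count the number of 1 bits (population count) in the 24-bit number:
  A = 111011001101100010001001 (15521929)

111011001101100010001001
1-bits at positions (from bit 0 = LSB): 0, 3, 7, 11, 12, 14, 15, 18, 19, 21, 22, 23
Count = 12

Answer: 12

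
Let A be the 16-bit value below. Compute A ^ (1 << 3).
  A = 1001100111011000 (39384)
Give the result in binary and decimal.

Mask = 1 << 3 = 0000000000001000
Bit 3 of A is 1; XOR with the mask flips it to 0.
  1001100111011000
^ 0000000000001000
------------------
  1001100111010000

Answer: 1001100111010000 (39376)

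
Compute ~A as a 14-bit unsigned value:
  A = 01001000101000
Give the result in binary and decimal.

Flip each bit (0->1, 1->0):
  01001000101000
  10110111010111

Answer: 10110111010111 (11735)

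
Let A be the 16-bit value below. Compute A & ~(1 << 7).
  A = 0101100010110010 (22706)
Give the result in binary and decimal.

Mask = ~(1 << 7) = 1111111101111111
Bit 7 of A is 1, so AND-ing with the mask clears it to 0.
  0101100010110010
& 1111111101111111
------------------
  0101100000110010

Answer: 0101100000110010 (22578)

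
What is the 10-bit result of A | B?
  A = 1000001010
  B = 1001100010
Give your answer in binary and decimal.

Apply | to each column (1 where either bit is 1):
  1000001010
| 1001100010
------------
  1001101010

Answer: 1001101010 (618)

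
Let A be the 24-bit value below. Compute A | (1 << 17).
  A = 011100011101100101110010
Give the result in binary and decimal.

Mask = 1 << 17 = 000000100000000000000000
Bit 17 of A is 0, so OR-ing with the mask flips it to 1.
  011100011101100101110010
| 000000100000000000000000
--------------------------
  011100111101100101110010

Answer: 011100111101100101110010 (7592306)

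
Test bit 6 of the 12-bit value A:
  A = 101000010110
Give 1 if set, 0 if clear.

Bit 6 is the 7th from the right.
  101000010110
       ^
That bit is 0.

Answer: 0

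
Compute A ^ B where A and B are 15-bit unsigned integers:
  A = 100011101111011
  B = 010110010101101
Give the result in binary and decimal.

Apply ^ to each column (1 where bits differ):
  100011101111011
^ 010110010101101
-----------------
  110101111010110

Answer: 110101111010110 (27606)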